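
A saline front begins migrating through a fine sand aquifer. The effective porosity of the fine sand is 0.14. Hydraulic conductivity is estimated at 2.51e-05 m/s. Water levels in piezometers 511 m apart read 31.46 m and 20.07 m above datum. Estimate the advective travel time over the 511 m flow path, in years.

Convert K: 2.51e-05 m/s × 86400 = 2.169 m/day.
Hydraulic gradient i = (31.46 − 20.07) / 511 = 11.39 / 511 = 0.02229.
Darcy flux q = K · i = 2.169 × 0.02229 = 0.04834 m/day.
Seepage velocity v = q / n_e = 0.04834 / 0.14 = 0.3453 m/day.
Travel time t = L / v = 511 / 0.3453 = 1480 days = 4.052 years.

4.05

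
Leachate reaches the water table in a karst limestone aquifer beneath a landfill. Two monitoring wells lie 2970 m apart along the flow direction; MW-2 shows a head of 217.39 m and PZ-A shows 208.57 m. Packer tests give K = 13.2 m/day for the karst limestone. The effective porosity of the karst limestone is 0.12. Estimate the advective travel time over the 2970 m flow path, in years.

24.9

Hydraulic gradient i = (217.39 − 208.57) / 2970 = 8.82 / 2970 = 0.002970.
Darcy flux q = K · i = 13.20 × 0.002970 = 0.03920 m/day.
Seepage velocity v = q / n_e = 0.03920 / 0.12 = 0.3267 m/day.
Travel time t = L / v = 2970 / 0.3267 = 9092 days = 24.89 years.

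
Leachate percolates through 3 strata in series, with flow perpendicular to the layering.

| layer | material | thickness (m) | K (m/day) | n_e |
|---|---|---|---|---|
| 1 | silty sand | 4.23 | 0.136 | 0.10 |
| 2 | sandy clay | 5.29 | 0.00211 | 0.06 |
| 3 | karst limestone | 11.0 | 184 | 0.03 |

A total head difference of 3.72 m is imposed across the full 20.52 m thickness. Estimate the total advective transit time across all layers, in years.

With flow normal to the layers, continuity requires the same specific discharge q through every layer.
Σ(b_i/K_i) = 4.23/0.136 + 5.29/0.00211 + 11.0/184 = 2538 d.
q = Δh / Σ(b_i/K_i) = 3.72 / 2538 = 0.001466 m/day.
In each layer the seepage velocity is v_i = q/n_i, so the layer transit time is t_i = b_i·n_i / q:
  layer 1 (silty sand): t_1 = 4.23 × 0.10 / 0.001466 = 288.6 d
  layer 2 (sandy clay): t_2 = 5.29 × 0.06 / 0.001466 = 216.6 d
  layer 3 (karst limestone): t_3 = 11.0 × 0.03 / 0.001466 = 225.2 d
Total t = Σ t_i = 730.4 days = 2.000 years.

2.00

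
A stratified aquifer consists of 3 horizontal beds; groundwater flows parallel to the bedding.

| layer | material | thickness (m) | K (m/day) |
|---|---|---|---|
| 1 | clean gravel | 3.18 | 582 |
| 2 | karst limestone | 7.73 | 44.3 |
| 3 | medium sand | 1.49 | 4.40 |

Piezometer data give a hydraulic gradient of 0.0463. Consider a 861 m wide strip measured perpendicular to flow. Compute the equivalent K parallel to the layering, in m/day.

177

Flow is parallel to layering, so each bed carries its own Darcy discharge and the transmissivities add.
Σ(K_i·b_i) = 582×3.18 + 44.3×7.73 + 4.40×1.49 = 2200 m²/day.
Total thickness b = 12.40 m, so K_eq = Σ(K_i·b_i)/b = 177.4 m/day.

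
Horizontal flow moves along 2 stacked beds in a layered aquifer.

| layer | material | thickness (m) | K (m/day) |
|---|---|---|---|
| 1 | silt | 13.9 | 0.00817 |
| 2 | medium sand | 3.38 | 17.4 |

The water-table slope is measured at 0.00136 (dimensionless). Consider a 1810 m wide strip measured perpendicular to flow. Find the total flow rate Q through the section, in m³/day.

145

Flow is parallel to layering, so each bed carries its own Darcy discharge and the transmissivities add.
Σ(K_i·b_i) = 0.00817×13.9 + 17.4×3.38 = 58.93 m²/day.
Hydraulic gradient i = 0.00136.
Q = Σ(K_i·b_i) · W · i = 58.93 × 1810 × 0.001360 = 145.1 m³/day.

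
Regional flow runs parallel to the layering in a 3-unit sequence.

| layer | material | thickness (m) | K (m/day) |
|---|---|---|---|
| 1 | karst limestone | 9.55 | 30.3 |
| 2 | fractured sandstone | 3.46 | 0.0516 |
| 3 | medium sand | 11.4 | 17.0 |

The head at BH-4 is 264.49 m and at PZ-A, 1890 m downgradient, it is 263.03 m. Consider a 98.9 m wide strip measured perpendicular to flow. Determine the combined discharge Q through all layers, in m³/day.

Flow is parallel to layering, so each bed carries its own Darcy discharge and the transmissivities add.
Σ(K_i·b_i) = 30.3×9.55 + 0.0516×3.46 + 17.0×11.4 = 483.3 m²/day.
Hydraulic gradient i = (264.49 − 263.03) / 1890 = 1.46 / 1890 = 0.0007725.
Q = Σ(K_i·b_i) · W · i = 483.3 × 98.9 × 0.0007725 = 36.93 m³/day.

36.9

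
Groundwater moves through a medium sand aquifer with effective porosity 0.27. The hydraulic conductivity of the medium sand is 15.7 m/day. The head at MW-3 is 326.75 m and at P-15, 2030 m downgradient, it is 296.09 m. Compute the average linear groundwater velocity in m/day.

Hydraulic gradient i = (326.75 − 296.09) / 2030 = 30.66 / 2030 = 0.01510.
Darcy flux q = K · i = 15.70 × 0.01510 = 0.2371 m/day.
Seepage velocity v = q / n_e = 0.2371 / 0.27 = 0.8782 m/day.

0.878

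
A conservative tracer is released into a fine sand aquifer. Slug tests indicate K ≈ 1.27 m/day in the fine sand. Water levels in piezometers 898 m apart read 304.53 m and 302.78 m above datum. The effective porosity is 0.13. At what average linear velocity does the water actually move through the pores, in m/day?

Hydraulic gradient i = (304.53 − 302.78) / 898 = 1.75 / 898 = 0.001949.
Darcy flux q = K · i = 1.270 × 0.001949 = 0.002475 m/day.
Seepage velocity v = q / n_e = 0.002475 / 0.13 = 0.01904 m/day.

0.0190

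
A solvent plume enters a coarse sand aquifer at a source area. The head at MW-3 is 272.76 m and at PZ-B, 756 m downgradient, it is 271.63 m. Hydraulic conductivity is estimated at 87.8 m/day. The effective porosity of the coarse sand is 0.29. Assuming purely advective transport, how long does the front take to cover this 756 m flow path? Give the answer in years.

4.57

Hydraulic gradient i = (272.76 − 271.63) / 756 = 1.13 / 756 = 0.001495.
Darcy flux q = K · i = 87.80 × 0.001495 = 0.1312 m/day.
Seepage velocity v = q / n_e = 0.1312 / 0.29 = 0.4525 m/day.
Travel time t = L / v = 756 / 0.4525 = 1671 days = 4.574 years.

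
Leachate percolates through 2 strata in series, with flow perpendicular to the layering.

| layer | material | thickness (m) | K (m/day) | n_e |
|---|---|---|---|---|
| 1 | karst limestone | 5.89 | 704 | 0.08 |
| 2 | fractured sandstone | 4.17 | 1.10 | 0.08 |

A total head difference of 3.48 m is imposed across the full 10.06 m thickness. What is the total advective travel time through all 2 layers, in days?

0.879

With flow normal to the layers, continuity requires the same specific discharge q through every layer.
Σ(b_i/K_i) = 5.89/704 + 4.17/1.10 = 3.799 d.
q = Δh / Σ(b_i/K_i) = 3.48 / 3.799 = 0.9160 m/day.
In each layer the seepage velocity is v_i = q/n_i, so the layer transit time is t_i = b_i·n_i / q:
  layer 1 (karst limestone): t_1 = 5.89 × 0.08 / 0.9160 = 0.5144 d
  layer 2 (fractured sandstone): t_2 = 4.17 × 0.08 / 0.9160 = 0.3642 d
Total t = Σ t_i = 0.8786 days.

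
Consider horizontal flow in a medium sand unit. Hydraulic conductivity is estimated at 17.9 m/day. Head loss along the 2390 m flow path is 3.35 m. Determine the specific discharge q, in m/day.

Hydraulic gradient i = Δh / L = 3.35 / 2390 = 0.001402.
Specific discharge q = K · i = 17.90 × 0.001402 = 0.02509 m/day.

0.0251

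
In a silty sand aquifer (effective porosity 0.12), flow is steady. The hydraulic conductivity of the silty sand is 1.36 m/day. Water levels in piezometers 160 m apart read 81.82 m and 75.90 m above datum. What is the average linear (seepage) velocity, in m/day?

0.419

Hydraulic gradient i = (81.82 − 75.90) / 160 = 5.92 / 160 = 0.03700.
Darcy flux q = K · i = 1.360 × 0.03700 = 0.05032 m/day.
Seepage velocity v = q / n_e = 0.05032 / 0.12 = 0.4193 m/day.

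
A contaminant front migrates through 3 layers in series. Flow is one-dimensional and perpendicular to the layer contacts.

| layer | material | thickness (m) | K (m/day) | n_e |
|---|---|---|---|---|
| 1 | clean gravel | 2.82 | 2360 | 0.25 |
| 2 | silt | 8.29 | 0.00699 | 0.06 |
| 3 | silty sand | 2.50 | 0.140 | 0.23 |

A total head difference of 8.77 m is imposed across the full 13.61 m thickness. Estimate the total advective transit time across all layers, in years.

0.668

With flow normal to the layers, continuity requires the same specific discharge q through every layer.
Σ(b_i/K_i) = 2.82/2360 + 8.29/0.00699 + 2.50/0.140 = 1204 d.
q = Δh / Σ(b_i/K_i) = 8.77 / 1204 = 0.007285 m/day.
In each layer the seepage velocity is v_i = q/n_i, so the layer transit time is t_i = b_i·n_i / q:
  layer 1 (clean gravel): t_1 = 2.82 × 0.25 / 0.007285 = 96.77 d
  layer 2 (silt): t_2 = 8.29 × 0.06 / 0.007285 = 68.28 d
  layer 3 (silty sand): t_3 = 2.50 × 0.23 / 0.007285 = 78.93 d
Total t = Σ t_i = 244.0 days = 0.6680 years.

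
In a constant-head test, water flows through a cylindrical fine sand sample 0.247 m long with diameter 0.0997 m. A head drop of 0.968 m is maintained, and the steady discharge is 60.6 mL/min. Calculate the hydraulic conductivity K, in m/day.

Cross-sectional area A = π·(d/2)² = π × (0.0997/2)² = 0.007807 m².
Convert discharge: 60.6 mL/min = 1.010e-06 m³/s.
Darcy's law rearranged: K = Q·L / (A·Δh) = 1.010e-06 × 0.247 / (0.007807 × 0.968) = 3.301e-05 m/s = 2.852 m/day.

2.85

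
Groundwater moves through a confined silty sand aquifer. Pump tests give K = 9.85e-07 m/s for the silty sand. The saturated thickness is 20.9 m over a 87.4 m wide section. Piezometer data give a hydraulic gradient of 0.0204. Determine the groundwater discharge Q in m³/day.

Convert K: 9.85e-07 m/s × 86400 = 0.08510 m/day.
Cross-sectional area A = 87.4 × 20.9 = 1827 m².
Hydraulic gradient i = 0.0204.
Darcy's law: Q = K · A · i = 0.08510 × 1827 × 0.02040 = 3.171 m³/day.

3.17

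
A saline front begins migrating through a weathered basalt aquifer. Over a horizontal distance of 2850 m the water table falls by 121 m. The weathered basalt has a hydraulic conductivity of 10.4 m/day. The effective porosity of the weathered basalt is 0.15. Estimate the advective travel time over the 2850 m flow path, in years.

Hydraulic gradient i = Δh / L = 121 / 2850 = 0.04246.
Darcy flux q = K · i = 10.40 × 0.04246 = 0.4415 m/day.
Seepage velocity v = q / n_e = 0.4415 / 0.15 = 2.944 m/day.
Travel time t = L / v = 2850 / 2.944 = 968.2 days = 2.651 years.

2.65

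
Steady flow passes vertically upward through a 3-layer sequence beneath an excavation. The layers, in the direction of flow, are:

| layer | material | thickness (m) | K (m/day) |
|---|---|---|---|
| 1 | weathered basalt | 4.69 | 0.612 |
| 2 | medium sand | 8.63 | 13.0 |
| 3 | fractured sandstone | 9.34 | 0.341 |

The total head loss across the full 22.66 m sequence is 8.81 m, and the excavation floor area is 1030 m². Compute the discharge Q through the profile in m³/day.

Flow is perpendicular to layering, so the layers act in series and the equivalent K is the thickness-weighted harmonic mean.
Total thickness L = 4.69 + 8.63 + 9.34 = 22.66 m.
Σ(b_i/K_i) = 4.69/0.612 + 8.63/13.0 + 9.34/0.341 = 35.72 d.
K_eq = L / Σ(b_i/K_i) = 22.66 / 35.72 = 0.6344 m/day.
Q = K_eq · A · (Δh/L) = 0.6344 × 1030 × (8.81/22.66) = 254.1 m³/day.

254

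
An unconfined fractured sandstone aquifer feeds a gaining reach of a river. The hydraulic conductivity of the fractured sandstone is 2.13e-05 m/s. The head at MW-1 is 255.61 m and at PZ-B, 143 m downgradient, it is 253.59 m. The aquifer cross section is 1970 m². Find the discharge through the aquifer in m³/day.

Convert K: 2.13e-05 m/s × 86400 = 1.840 m/day.
Hydraulic gradient i = (255.61 − 253.59) / 143 = 2.02 / 143 = 0.01413.
Darcy's law: Q = K · A · i = 1.840 × 1970 × 0.01413 = 51.21 m³/day.

51.2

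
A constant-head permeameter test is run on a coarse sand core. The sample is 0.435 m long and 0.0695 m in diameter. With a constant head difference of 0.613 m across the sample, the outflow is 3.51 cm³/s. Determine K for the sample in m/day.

56.7

Cross-sectional area A = π·(d/2)² = π × (0.0695/2)² = 0.003794 m².
Convert discharge: 3.51 cm³/s = 3.510e-06 m³/s.
Darcy's law rearranged: K = Q·L / (A·Δh) = 3.510e-06 × 0.435 / (0.003794 × 0.613) = 0.0006566 m/s = 56.73 m/day.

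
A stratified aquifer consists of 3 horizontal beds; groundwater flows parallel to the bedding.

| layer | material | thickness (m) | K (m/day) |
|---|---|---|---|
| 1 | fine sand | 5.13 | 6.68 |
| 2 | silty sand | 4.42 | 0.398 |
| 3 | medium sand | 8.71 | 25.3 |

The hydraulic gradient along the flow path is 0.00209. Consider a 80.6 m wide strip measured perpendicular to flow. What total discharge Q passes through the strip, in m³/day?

43.2

Flow is parallel to layering, so each bed carries its own Darcy discharge and the transmissivities add.
Σ(K_i·b_i) = 6.68×5.13 + 0.398×4.42 + 25.3×8.71 = 256.4 m²/day.
Hydraulic gradient i = 0.00209.
Q = Σ(K_i·b_i) · W · i = 256.4 × 80.6 × 0.002090 = 43.19 m³/day.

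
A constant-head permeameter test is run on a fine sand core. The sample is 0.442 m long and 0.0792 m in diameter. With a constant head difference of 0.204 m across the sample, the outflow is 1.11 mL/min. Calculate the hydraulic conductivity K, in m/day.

0.703

Cross-sectional area A = π·(d/2)² = π × (0.0792/2)² = 0.004927 m².
Convert discharge: 1.11 mL/min = 1.850e-08 m³/s.
Darcy's law rearranged: K = Q·L / (A·Δh) = 1.850e-08 × 0.442 / (0.004927 × 0.204) = 8.136e-06 m/s = 0.7030 m/day.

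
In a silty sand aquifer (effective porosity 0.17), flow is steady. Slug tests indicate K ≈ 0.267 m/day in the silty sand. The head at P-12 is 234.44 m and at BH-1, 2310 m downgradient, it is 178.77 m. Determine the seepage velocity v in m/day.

Hydraulic gradient i = (234.44 − 178.77) / 2310 = 55.67 / 2310 = 0.02410.
Darcy flux q = K · i = 0.2670 × 0.02410 = 0.006435 m/day.
Seepage velocity v = q / n_e = 0.006435 / 0.17 = 0.03785 m/day.

0.0379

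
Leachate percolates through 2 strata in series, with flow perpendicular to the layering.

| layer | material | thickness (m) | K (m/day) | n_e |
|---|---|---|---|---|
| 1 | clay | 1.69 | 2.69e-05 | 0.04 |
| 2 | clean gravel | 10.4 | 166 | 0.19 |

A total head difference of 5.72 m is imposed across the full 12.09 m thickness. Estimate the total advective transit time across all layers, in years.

61.5

With flow normal to the layers, continuity requires the same specific discharge q through every layer.
Σ(b_i/K_i) = 1.69/2.69e-05 + 10.4/166 = 62825 d.
q = Δh / Σ(b_i/K_i) = 5.72 / 62825 = 9.105e-05 m/day.
In each layer the seepage velocity is v_i = q/n_i, so the layer transit time is t_i = b_i·n_i / q:
  layer 1 (clay): t_1 = 1.69 × 0.04 / 9.105e-05 = 742.5 d
  layer 2 (clean gravel): t_2 = 10.4 × 0.19 / 9.105e-05 = 21703 d
Total t = Σ t_i = 22446 days = 61.45 years.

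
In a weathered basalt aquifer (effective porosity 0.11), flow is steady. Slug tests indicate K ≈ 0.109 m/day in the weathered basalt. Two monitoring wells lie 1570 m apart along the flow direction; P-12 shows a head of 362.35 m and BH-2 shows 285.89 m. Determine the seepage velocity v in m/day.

0.0483

Hydraulic gradient i = (362.35 − 285.89) / 1570 = 76.46 / 1570 = 0.04870.
Darcy flux q = K · i = 0.1090 × 0.04870 = 0.005308 m/day.
Seepage velocity v = q / n_e = 0.005308 / 0.11 = 0.04826 m/day.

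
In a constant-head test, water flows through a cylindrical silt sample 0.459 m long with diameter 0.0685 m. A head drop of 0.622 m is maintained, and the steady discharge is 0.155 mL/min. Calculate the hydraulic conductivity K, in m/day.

0.0447

Cross-sectional area A = π·(d/2)² = π × (0.0685/2)² = 0.003685 m².
Convert discharge: 0.155 mL/min = 2.583e-09 m³/s.
Darcy's law rearranged: K = Q·L / (A·Δh) = 2.583e-09 × 0.459 / (0.003685 × 0.622) = 5.173e-07 m/s = 0.04469 m/day.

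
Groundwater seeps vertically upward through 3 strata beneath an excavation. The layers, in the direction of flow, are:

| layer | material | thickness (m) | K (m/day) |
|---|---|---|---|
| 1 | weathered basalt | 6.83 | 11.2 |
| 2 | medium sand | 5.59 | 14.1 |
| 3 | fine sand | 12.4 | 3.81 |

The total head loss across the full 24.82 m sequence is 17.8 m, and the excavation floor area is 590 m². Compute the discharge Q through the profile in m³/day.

Flow is perpendicular to layering, so the layers act in series and the equivalent K is the thickness-weighted harmonic mean.
Total thickness L = 6.83 + 5.59 + 12.4 = 24.82 m.
Σ(b_i/K_i) = 6.83/11.2 + 5.59/14.1 + 12.4/3.81 = 4.261 d.
K_eq = L / Σ(b_i/K_i) = 24.82 / 4.261 = 5.825 m/day.
Q = K_eq · A · (Δh/L) = 5.825 × 590 × (17.8/24.82) = 2465 m³/day.

2460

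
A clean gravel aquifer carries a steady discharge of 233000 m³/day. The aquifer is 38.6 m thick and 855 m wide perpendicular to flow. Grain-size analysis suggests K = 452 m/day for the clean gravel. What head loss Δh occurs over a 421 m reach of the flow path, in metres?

6.58

Cross-sectional area A = 855 × 38.6 = 33003 m².
From Q = K·A·i, i = Q / (K·A) = 233000 / (452.0 × 33003) = 0.01562.
Head loss Δh = i · L = 0.01562 × 421 = 6.576 m.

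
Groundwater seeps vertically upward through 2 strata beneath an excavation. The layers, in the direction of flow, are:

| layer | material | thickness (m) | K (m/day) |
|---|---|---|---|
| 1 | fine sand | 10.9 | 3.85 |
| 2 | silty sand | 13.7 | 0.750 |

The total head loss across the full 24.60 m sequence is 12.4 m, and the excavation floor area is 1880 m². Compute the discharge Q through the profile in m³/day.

1100

Flow is perpendicular to layering, so the layers act in series and the equivalent K is the thickness-weighted harmonic mean.
Total thickness L = 10.9 + 13.7 = 24.60 m.
Σ(b_i/K_i) = 10.9/3.85 + 13.7/0.750 = 21.10 d.
K_eq = L / Σ(b_i/K_i) = 24.60 / 21.10 = 1.166 m/day.
Q = K_eq · A · (Δh/L) = 1.166 × 1880 × (12.4/24.60) = 1105 m³/day.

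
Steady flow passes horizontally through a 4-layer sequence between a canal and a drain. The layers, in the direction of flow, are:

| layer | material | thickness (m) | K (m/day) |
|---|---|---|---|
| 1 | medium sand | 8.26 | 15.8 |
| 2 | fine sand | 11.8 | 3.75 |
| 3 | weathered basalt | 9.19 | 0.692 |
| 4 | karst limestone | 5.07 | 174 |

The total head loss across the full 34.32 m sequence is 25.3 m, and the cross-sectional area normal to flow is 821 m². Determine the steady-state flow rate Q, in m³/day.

1220

Flow is perpendicular to layering, so the layers act in series and the equivalent K is the thickness-weighted harmonic mean.
Total thickness L = 8.26 + 11.8 + 9.19 + 5.07 = 34.32 m.
Σ(b_i/K_i) = 8.26/15.8 + 11.8/3.75 + 9.19/0.692 + 5.07/174 = 16.98 d.
K_eq = L / Σ(b_i/K_i) = 34.32 / 16.98 = 2.021 m/day.
Q = K_eq · A · (Δh/L) = 2.021 × 821 × (25.3/34.32) = 1223 m³/day.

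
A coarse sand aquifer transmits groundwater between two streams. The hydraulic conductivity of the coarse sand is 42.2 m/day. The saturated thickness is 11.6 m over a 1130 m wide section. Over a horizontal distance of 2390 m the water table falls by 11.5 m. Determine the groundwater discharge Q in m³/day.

Cross-sectional area A = 1130 × 11.6 = 13108 m².
Hydraulic gradient i = Δh / L = 11.5 / 2390 = 0.004812.
Darcy's law: Q = K · A · i = 42.20 × 13108 × 0.004812 = 2662 m³/day.

2660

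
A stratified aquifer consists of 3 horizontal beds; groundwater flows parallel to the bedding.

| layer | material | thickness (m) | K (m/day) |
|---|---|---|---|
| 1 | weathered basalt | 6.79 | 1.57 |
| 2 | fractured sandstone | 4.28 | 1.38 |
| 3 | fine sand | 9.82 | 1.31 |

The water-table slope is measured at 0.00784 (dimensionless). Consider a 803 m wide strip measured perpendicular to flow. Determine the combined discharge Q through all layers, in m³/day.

Flow is parallel to layering, so each bed carries its own Darcy discharge and the transmissivities add.
Σ(K_i·b_i) = 1.57×6.79 + 1.38×4.28 + 1.31×9.82 = 29.43 m²/day.
Hydraulic gradient i = 0.00784.
Q = Σ(K_i·b_i) · W · i = 29.43 × 803 × 0.007840 = 185.3 m³/day.

185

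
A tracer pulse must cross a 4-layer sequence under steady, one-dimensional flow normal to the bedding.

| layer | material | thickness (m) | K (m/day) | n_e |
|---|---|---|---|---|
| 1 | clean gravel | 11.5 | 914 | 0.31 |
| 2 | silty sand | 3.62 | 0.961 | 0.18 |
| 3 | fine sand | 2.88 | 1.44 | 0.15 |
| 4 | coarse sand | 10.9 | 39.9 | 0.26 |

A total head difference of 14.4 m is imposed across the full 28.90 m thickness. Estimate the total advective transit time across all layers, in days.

With flow normal to the layers, continuity requires the same specific discharge q through every layer.
Σ(b_i/K_i) = 11.5/914 + 3.62/0.961 + 2.88/1.44 + 10.9/39.9 = 6.053 d.
q = Δh / Σ(b_i/K_i) = 14.4 / 6.053 = 2.379 m/day.
In each layer the seepage velocity is v_i = q/n_i, so the layer transit time is t_i = b_i·n_i / q:
  layer 1 (clean gravel): t_1 = 11.5 × 0.31 / 2.379 = 1.498 d
  layer 2 (silty sand): t_2 = 3.62 × 0.18 / 2.379 = 0.2739 d
  layer 3 (fine sand): t_3 = 2.88 × 0.15 / 2.379 = 0.1816 d
  layer 4 (coarse sand): t_4 = 10.9 × 0.26 / 2.379 = 1.191 d
Total t = Σ t_i = 3.145 days.

3.15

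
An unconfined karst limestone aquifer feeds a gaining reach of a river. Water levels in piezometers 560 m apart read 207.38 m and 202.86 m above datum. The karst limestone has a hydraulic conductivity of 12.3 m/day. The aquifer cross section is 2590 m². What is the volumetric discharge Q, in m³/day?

Hydraulic gradient i = (207.38 − 202.86) / 560 = 4.52 / 560 = 0.008071.
Darcy's law: Q = K · A · i = 12.30 × 2590 × 0.008071 = 257.1 m³/day.

257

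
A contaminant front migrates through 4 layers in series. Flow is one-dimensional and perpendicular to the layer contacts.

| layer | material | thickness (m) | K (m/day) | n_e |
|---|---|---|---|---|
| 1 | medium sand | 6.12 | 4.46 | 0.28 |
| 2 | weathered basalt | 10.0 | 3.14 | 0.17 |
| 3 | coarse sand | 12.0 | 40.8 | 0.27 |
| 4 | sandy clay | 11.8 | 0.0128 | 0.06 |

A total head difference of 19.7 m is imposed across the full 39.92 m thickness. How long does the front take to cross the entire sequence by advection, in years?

With flow normal to the layers, continuity requires the same specific discharge q through every layer.
Σ(b_i/K_i) = 6.12/4.46 + 10.0/3.14 + 12.0/40.8 + 11.8/0.0128 = 926.7 d.
q = Δh / Σ(b_i/K_i) = 19.7 / 926.7 = 0.02126 m/day.
In each layer the seepage velocity is v_i = q/n_i, so the layer transit time is t_i = b_i·n_i / q:
  layer 1 (medium sand): t_1 = 6.12 × 0.28 / 0.02126 = 80.61 d
  layer 2 (weathered basalt): t_2 = 10.0 × 0.17 / 0.02126 = 79.97 d
  layer 3 (coarse sand): t_3 = 12.0 × 0.27 / 0.02126 = 152.4 d
  layer 4 (sandy clay): t_4 = 11.8 × 0.06 / 0.02126 = 33.31 d
Total t = Σ t_i = 346.3 days = 0.9481 years.

0.948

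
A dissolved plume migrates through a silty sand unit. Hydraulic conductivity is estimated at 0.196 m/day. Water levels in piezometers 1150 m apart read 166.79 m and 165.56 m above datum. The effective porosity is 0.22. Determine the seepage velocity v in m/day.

0.000953

Hydraulic gradient i = (166.79 − 165.56) / 1150 = 1.23 / 1150 = 0.001070.
Darcy flux q = K · i = 0.1960 × 0.001070 = 0.0002096 m/day.
Seepage velocity v = q / n_e = 0.0002096 / 0.22 = 0.0009529 m/day.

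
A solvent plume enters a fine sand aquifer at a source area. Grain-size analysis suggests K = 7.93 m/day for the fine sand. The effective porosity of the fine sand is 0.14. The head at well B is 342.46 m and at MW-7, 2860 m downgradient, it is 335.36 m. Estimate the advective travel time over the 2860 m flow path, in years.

Hydraulic gradient i = (342.46 − 335.36) / 2860 = 7.1 / 2860 = 0.002483.
Darcy flux q = K · i = 7.930 × 0.002483 = 0.01969 m/day.
Seepage velocity v = q / n_e = 0.01969 / 0.14 = 0.1406 m/day.
Travel time t = L / v = 2860 / 0.1406 = 20339 days = 55.69 years.

55.7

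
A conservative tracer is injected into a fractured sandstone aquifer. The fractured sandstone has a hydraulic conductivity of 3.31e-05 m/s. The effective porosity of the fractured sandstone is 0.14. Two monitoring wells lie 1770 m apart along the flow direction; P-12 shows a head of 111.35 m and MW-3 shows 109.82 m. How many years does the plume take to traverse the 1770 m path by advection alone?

Convert K: 3.31e-05 m/s × 86400 = 2.860 m/day.
Hydraulic gradient i = (111.35 − 109.82) / 1770 = 1.53 / 1770 = 0.0008644.
Darcy flux q = K · i = 2.860 × 0.0008644 = 0.002472 m/day.
Seepage velocity v = q / n_e = 0.002472 / 0.14 = 0.01766 m/day.
Travel time t = L / v = 1770 / 0.01766 = 1.002e+05 days = 274.4 years.

274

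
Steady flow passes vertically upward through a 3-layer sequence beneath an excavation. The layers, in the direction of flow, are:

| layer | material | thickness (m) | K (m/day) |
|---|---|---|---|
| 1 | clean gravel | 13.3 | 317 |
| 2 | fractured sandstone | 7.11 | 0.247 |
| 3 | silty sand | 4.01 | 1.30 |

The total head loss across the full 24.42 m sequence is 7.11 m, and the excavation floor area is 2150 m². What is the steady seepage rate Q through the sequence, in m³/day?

479

Flow is perpendicular to layering, so the layers act in series and the equivalent K is the thickness-weighted harmonic mean.
Total thickness L = 13.3 + 7.11 + 4.01 = 24.42 m.
Σ(b_i/K_i) = 13.3/317 + 7.11/0.247 + 4.01/1.30 = 31.91 d.
K_eq = L / Σ(b_i/K_i) = 24.42 / 31.91 = 0.7652 m/day.
Q = K_eq · A · (Δh/L) = 0.7652 × 2150 × (7.11/24.42) = 479.0 m³/day.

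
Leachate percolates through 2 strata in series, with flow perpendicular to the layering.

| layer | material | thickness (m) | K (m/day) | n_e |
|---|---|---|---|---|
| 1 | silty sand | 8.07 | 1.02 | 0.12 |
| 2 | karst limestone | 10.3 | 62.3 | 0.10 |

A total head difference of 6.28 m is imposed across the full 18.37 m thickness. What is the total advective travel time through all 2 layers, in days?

With flow normal to the layers, continuity requires the same specific discharge q through every layer.
Σ(b_i/K_i) = 8.07/1.02 + 10.3/62.3 = 8.077 d.
q = Δh / Σ(b_i/K_i) = 6.28 / 8.077 = 0.7775 m/day.
In each layer the seepage velocity is v_i = q/n_i, so the layer transit time is t_i = b_i·n_i / q:
  layer 1 (silty sand): t_1 = 8.07 × 0.12 / 0.7775 = 1.246 d
  layer 2 (karst limestone): t_2 = 10.3 × 0.10 / 0.7775 = 1.325 d
Total t = Σ t_i = 2.570 days.

2.57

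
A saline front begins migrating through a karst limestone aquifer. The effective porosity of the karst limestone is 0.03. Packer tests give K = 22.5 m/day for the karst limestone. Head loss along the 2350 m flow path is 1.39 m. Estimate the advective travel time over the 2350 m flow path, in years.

14.5

Hydraulic gradient i = Δh / L = 1.39 / 2350 = 0.0005915.
Darcy flux q = K · i = 22.50 × 0.0005915 = 0.01331 m/day.
Seepage velocity v = q / n_e = 0.01331 / 0.03 = 0.4436 m/day.
Travel time t = L / v = 2350 / 0.4436 = 5297 days = 14.50 years.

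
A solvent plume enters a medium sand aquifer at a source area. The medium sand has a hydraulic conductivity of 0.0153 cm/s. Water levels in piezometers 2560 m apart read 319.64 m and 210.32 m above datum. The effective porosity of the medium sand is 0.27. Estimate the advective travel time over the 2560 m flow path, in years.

3.35

Convert K: 0.0153 cm/s × 864 = 13.22 m/day.
Hydraulic gradient i = (319.64 − 210.32) / 2560 = 109.32 / 2560 = 0.04270.
Darcy flux q = K · i = 13.22 × 0.04270 = 0.5645 m/day.
Seepage velocity v = q / n_e = 0.5645 / 0.27 = 2.091 m/day.
Travel time t = L / v = 2560 / 2.091 = 1224 days = 3.352 years.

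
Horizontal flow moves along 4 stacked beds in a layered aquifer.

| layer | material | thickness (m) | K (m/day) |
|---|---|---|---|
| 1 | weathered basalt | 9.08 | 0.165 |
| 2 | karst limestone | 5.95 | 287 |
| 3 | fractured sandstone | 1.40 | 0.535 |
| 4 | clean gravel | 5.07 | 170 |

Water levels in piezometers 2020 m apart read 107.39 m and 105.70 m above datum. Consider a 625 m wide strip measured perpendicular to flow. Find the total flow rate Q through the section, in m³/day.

Flow is parallel to layering, so each bed carries its own Darcy discharge and the transmissivities add.
Σ(K_i·b_i) = 0.165×9.08 + 287×5.95 + 0.535×1.40 + 170×5.07 = 2572 m²/day.
Hydraulic gradient i = (107.39 − 105.70) / 2020 = 1.69 / 2020 = 0.0008366.
Q = Σ(K_i·b_i) · W · i = 2572 × 625 × 0.0008366 = 1345 m³/day.

1340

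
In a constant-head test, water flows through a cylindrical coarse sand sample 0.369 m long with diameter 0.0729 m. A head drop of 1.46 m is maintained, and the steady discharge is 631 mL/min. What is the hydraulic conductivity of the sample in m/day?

55.0

Cross-sectional area A = π·(d/2)² = π × (0.0729/2)² = 0.004174 m².
Convert discharge: 631 mL/min = 1.052e-05 m³/s.
Darcy's law rearranged: K = Q·L / (A·Δh) = 1.052e-05 × 0.369 / (0.004174 × 1.46) = 0.0006368 m/s = 55.02 m/day.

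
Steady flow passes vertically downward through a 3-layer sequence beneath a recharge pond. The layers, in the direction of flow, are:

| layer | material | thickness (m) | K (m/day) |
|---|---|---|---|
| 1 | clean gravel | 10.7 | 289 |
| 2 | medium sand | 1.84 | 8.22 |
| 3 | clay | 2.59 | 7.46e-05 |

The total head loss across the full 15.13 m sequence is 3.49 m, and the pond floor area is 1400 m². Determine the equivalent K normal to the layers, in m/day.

0.000436

Flow is perpendicular to layering, so the layers act in series and the equivalent K is the thickness-weighted harmonic mean.
Total thickness L = 10.7 + 1.84 + 2.59 = 15.13 m.
Σ(b_i/K_i) = 10.7/289 + 1.84/8.22 + 2.59/7.46e-05 = 34719 d.
K_eq = L / Σ(b_i/K_i) = 15.13 / 34719 = 0.0004358 m/day.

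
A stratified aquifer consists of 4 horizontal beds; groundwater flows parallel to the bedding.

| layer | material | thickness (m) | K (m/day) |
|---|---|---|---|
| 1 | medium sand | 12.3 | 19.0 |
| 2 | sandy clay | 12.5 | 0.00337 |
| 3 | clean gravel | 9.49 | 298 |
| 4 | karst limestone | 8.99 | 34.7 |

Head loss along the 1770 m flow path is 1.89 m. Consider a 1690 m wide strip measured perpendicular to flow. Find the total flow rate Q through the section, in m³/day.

Flow is parallel to layering, so each bed carries its own Darcy discharge and the transmissivities add.
Σ(K_i·b_i) = 19.0×12.3 + 0.00337×12.5 + 298×9.49 + 34.7×8.99 = 3374 m²/day.
Hydraulic gradient i = Δh / L = 1.89 / 1770 = 0.001068.
Q = Σ(K_i·b_i) · W · i = 3374 × 1690 × 0.001068 = 6088 m³/day.

6090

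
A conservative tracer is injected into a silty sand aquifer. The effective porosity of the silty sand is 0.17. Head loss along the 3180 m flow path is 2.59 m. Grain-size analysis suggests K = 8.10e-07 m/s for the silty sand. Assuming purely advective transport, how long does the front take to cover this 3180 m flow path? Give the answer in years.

Convert K: 8.10e-07 m/s × 86400 = 0.06998 m/day.
Hydraulic gradient i = Δh / L = 2.59 / 3180 = 0.0008145.
Darcy flux q = K · i = 0.06998 × 0.0008145 = 5.700e-05 m/day.
Seepage velocity v = q / n_e = 5.700e-05 / 0.17 = 0.0003353 m/day.
Travel time t = L / v = 3180 / 0.0003353 = 9.484e+06 days = 25967 years.

26000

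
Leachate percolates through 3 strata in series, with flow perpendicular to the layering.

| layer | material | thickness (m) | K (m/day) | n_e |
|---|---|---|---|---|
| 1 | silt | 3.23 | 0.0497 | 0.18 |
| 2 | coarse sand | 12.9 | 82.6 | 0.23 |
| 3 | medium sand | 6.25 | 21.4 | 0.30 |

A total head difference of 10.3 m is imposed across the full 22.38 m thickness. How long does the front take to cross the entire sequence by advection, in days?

34.5

With flow normal to the layers, continuity requires the same specific discharge q through every layer.
Σ(b_i/K_i) = 3.23/0.0497 + 12.9/82.6 + 6.25/21.4 = 65.44 d.
q = Δh / Σ(b_i/K_i) = 10.3 / 65.44 = 0.1574 m/day.
In each layer the seepage velocity is v_i = q/n_i, so the layer transit time is t_i = b_i·n_i / q:
  layer 1 (silt): t_1 = 3.23 × 0.18 / 0.1574 = 3.694 d
  layer 2 (coarse sand): t_2 = 12.9 × 0.23 / 0.1574 = 18.85 d
  layer 3 (medium sand): t_3 = 6.25 × 0.30 / 0.1574 = 11.91 d
Total t = Σ t_i = 34.46 days.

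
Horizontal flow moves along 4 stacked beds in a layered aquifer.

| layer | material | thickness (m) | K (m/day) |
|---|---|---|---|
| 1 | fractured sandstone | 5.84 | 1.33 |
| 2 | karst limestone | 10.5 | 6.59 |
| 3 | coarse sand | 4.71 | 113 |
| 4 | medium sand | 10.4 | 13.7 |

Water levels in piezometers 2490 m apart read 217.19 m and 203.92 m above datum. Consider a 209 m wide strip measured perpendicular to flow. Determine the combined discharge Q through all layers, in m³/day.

Flow is parallel to layering, so each bed carries its own Darcy discharge and the transmissivities add.
Σ(K_i·b_i) = 1.33×5.84 + 6.59×10.5 + 113×4.71 + 13.7×10.4 = 751.7 m²/day.
Hydraulic gradient i = (217.19 − 203.92) / 2490 = 13.27 / 2490 = 0.005329.
Q = Σ(K_i·b_i) · W · i = 751.7 × 209 × 0.005329 = 837.2 m³/day.

837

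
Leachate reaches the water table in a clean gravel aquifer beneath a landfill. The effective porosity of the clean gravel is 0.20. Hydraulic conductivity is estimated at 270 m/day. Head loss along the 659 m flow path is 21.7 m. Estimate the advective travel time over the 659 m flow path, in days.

14.8

Hydraulic gradient i = Δh / L = 21.7 / 659 = 0.03293.
Darcy flux q = K · i = 270.0 × 0.03293 = 8.891 m/day.
Seepage velocity v = q / n_e = 8.891 / 0.20 = 44.45 m/day.
Travel time t = L / v = 659 / 44.45 = 14.82 days.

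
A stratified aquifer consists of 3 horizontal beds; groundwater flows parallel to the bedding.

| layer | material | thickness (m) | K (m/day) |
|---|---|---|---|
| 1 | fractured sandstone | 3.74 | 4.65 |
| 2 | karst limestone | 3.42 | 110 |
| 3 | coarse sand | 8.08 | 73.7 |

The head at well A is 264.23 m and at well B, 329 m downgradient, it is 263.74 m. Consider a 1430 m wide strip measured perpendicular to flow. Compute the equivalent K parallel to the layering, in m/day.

64.9

Flow is parallel to layering, so each bed carries its own Darcy discharge and the transmissivities add.
Σ(K_i·b_i) = 4.65×3.74 + 110×3.42 + 73.7×8.08 = 989.1 m²/day.
Total thickness b = 15.24 m, so K_eq = Σ(K_i·b_i)/b = 64.90 m/day.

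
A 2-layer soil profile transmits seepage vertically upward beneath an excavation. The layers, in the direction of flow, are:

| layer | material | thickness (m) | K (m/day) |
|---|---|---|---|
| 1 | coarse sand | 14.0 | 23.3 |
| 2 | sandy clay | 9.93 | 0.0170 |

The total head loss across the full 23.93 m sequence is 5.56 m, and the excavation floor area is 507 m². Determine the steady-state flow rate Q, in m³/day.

Flow is perpendicular to layering, so the layers act in series and the equivalent K is the thickness-weighted harmonic mean.
Total thickness L = 14.0 + 9.93 = 23.93 m.
Σ(b_i/K_i) = 14.0/23.3 + 9.93/0.0170 = 584.7 d.
K_eq = L / Σ(b_i/K_i) = 23.93 / 584.7 = 0.04093 m/day.
Q = K_eq · A · (Δh/L) = 0.04093 × 507 × (5.56/23.93) = 4.821 m³/day.

4.82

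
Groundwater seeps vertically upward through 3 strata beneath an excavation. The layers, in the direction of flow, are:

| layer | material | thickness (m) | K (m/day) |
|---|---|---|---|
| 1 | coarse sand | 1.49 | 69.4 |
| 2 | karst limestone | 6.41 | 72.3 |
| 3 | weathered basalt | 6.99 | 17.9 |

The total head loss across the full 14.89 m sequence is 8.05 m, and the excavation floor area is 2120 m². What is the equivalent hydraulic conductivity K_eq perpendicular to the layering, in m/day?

29.7

Flow is perpendicular to layering, so the layers act in series and the equivalent K is the thickness-weighted harmonic mean.
Total thickness L = 1.49 + 6.41 + 6.99 = 14.89 m.
Σ(b_i/K_i) = 1.49/69.4 + 6.41/72.3 + 6.99/17.9 = 0.5006 d.
K_eq = L / Σ(b_i/K_i) = 14.89 / 0.5006 = 29.74 m/day.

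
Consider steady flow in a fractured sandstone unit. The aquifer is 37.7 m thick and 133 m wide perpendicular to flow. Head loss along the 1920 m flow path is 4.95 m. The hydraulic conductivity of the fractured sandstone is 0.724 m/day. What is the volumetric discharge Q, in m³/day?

Cross-sectional area A = 133 × 37.7 = 5014 m².
Hydraulic gradient i = Δh / L = 4.95 / 1920 = 0.002578.
Darcy's law: Q = K · A · i = 0.7240 × 5014 × 0.002578 = 9.359 m³/day.

9.36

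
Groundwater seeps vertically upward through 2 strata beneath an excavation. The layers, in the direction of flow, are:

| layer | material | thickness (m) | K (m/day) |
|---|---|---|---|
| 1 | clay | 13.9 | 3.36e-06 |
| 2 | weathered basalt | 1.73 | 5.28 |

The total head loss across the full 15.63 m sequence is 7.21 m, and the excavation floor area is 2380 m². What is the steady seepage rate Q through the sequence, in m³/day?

Flow is perpendicular to layering, so the layers act in series and the equivalent K is the thickness-weighted harmonic mean.
Total thickness L = 13.9 + 1.73 = 15.63 m.
Σ(b_i/K_i) = 13.9/3.36e-06 + 1.73/5.28 = 4.137e+06 d.
K_eq = L / Σ(b_i/K_i) = 15.63 / 4.137e+06 = 3.778e-06 m/day.
Q = K_eq · A · (Δh/L) = 3.778e-06 × 2380 × (7.21/15.63) = 0.004148 m³/day.

0.00415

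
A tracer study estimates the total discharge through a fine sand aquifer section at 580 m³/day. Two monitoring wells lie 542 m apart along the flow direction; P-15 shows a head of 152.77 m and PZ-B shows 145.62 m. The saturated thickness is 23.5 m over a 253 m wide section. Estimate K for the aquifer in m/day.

Cross-sectional area A = 253 × 23.5 = 5946 m².
Hydraulic gradient i = (152.77 − 145.62) / 542 = 7.15 / 542 = 0.01319.
From Q = K·A·i, K = Q / (A·i) = 580 / (5946 × 0.01319) = 7.395 m/day.

7.39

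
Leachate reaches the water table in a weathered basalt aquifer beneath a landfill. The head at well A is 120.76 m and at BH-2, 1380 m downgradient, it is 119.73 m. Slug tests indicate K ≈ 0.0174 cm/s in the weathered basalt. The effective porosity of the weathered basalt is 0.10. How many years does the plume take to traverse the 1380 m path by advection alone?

33.7

Convert K: 0.0174 cm/s × 864 = 15.03 m/day.
Hydraulic gradient i = (120.76 − 119.73) / 1380 = 1.03 / 1380 = 0.0007464.
Darcy flux q = K · i = 15.03 × 0.0007464 = 0.01122 m/day.
Seepage velocity v = q / n_e = 0.01122 / 0.10 = 0.1122 m/day.
Travel time t = L / v = 1380 / 0.1122 = 12299 days = 33.67 years.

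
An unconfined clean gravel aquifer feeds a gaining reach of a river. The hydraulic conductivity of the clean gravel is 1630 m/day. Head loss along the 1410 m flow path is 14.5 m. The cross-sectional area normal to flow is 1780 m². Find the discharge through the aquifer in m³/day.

29800

Hydraulic gradient i = Δh / L = 14.5 / 1410 = 0.01028.
Darcy's law: Q = K · A · i = 1630 × 1780 × 0.01028 = 29837 m³/day.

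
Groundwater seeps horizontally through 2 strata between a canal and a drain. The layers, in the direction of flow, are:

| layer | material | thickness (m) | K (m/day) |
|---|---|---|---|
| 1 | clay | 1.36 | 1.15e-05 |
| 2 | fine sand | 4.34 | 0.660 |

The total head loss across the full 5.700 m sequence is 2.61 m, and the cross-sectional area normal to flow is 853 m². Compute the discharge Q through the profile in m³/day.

0.0188

Flow is perpendicular to layering, so the layers act in series and the equivalent K is the thickness-weighted harmonic mean.
Total thickness L = 1.36 + 4.34 = 5.700 m.
Σ(b_i/K_i) = 1.36/1.15e-05 + 4.34/0.660 = 1.183e+05 d.
K_eq = L / Σ(b_i/K_i) = 5.700 / 1.183e+05 = 4.820e-05 m/day.
Q = K_eq · A · (Δh/L) = 4.820e-05 × 853 × (2.61/5.700) = 0.01882 m³/day.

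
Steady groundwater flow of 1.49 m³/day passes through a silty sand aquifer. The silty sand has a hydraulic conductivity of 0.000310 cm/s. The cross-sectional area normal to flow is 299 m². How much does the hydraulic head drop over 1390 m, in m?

Convert K: 0.000310 cm/s × 864 = 0.2678 m/day.
From Q = K·A·i, i = Q / (K·A) = 1.49 / (0.2678 × 299.0) = 0.01861.
Head loss Δh = i · L = 0.01861 × 1390 = 25.86 m.

25.9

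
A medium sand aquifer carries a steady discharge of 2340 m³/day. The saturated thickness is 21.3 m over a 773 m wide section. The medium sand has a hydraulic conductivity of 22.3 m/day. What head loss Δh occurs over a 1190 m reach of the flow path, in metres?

Cross-sectional area A = 773 × 21.3 = 16465 m².
From Q = K·A·i, i = Q / (K·A) = 2340 / (22.30 × 16465) = 0.006373.
Head loss Δh = i · L = 0.006373 × 1190 = 7.584 m.

7.58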